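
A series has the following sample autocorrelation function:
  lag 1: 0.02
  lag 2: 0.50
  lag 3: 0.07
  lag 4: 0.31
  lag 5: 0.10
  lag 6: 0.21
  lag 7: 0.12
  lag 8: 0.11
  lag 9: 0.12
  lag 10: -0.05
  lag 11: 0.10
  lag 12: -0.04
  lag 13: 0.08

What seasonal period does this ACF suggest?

The largest autocorrelation is r_2 = 0.50, with weaker echoes at lags 4 (0.31) and 6 (0.21); the remaining lags stay at or below 0.12.
The dominant spike at lag 2 indicates a seasonal period of 2.

2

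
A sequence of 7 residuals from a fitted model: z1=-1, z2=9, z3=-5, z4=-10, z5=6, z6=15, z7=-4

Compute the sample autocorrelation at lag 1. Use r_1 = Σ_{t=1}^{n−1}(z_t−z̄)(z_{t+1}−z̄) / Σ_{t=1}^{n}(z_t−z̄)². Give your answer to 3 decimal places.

Mean z̄ = (-1 + 9 − 5 − 10 + 6 + 15 − 4)/7 = 1.4286
Deviations from mean: -2.4286, 7.5714, -6.4286, -11.4286, 4.5714, 13.5714, -5.4286
Numerator Σ_{t=1}^{6}(z_t−z̄)(z_{t+1}−z̄) = -57.4694
Denominator Σ(z_t−z̄)² = 469.7143
r_1 = -57.4694 / 469.7143 = -0.122

-0.122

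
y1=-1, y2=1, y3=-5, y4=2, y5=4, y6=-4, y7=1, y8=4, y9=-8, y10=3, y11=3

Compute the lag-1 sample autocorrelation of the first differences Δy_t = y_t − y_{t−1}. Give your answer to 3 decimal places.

First differences Δy: 2, -6, 7, 2, -8, 5, 3, -12, 11, 0
Mean of differences = 0.4000
Numerator Σ(Δy_t−Δȳ)(Δy_{t+1}−Δȳ) = -249.9600
Denominator Σ(Δy_t−Δȳ)² = 454.4000
r_1(Δy) = -249.9600 / 454.4000 = -0.550

-0.550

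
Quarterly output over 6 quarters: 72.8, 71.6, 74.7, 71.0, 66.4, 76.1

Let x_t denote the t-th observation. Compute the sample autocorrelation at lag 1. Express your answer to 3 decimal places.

-0.368

Mean x̄ = (72.8 + 71.6 + 74.7 + 71.0 + 66.4 + 76.1)/6 = 72.1000
Deviations from mean: 0.7000, -0.5000, 2.6000, -1.1000, -5.7000, 4.0000
Σ(x_t−x̄)(x_{t+1}−x̄) = (-0.3500) + (-1.3000) + (-2.8600) + (6.2700) + (-22.8000) = -21.0400
Denominator Σ(x_t−x̄)² = 57.2000
r_1 = -21.0400 / 57.2000 = -0.368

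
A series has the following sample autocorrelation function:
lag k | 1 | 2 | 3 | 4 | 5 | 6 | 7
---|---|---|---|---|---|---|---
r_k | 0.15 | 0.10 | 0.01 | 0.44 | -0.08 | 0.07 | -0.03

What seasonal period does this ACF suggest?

The largest autocorrelation is r_4 = 0.44; the remaining lags stay at or below 0.15.
The dominant spike at lag 4 indicates a seasonal period of 4.

4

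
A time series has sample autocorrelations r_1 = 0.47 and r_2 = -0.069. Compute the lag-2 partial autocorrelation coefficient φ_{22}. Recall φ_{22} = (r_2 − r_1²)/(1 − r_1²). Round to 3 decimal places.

φ_{22} = (r_2 − r_1²) / (1 − r_1²)
r_1² = (0.47)² = 0.2209
Numerator = -0.069 − 0.2209 = -0.2899; denominator = 1 − 0.2209 = 0.7791
φ_{22} = -0.2899 / 0.7791 = -0.372

-0.372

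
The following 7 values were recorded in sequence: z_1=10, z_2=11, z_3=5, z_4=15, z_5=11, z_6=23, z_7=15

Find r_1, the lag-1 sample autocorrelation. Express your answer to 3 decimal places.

Mean z̄ = (10 + 11 + 5 + 15 + 11 + 23 + 15)/7 = 12.8571
Numerator Σ_{t=1}^{6}(z_t−z̄)(z_{t+1}−z̄) = 1.9796
Denominator Σ(z_t−z̄)² = 188.8571
r_1 = 1.9796 / 188.8571 = 0.010

0.010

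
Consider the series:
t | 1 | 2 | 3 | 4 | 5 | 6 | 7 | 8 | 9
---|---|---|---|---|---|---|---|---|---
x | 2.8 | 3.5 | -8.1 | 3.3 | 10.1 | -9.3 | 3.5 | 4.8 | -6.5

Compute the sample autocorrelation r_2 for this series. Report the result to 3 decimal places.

-0.432

Mean x̄ = (2.8 + 3.5 − 8.1 + 3.3 + 10.1 − 9.3 + 3.5 + 4.8 − 6.5)/9 = 0.4556
Σ(x_t−x̄)(x_{t+2}−x̄) = (-20.0580) + (8.6598) + (-82.5136) + (-27.7491) + (29.3620) + (-42.3825) + (-21.1758) = -155.8573
Denominator Σ(x_t−x̄)² = 360.7622
r_2 = -155.8573 / 360.7622 = -0.432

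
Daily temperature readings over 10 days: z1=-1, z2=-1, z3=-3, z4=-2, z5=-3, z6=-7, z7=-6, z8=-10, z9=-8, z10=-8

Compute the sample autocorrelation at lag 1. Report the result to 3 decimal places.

Mean z̄ = (-1 − 1 − 3 − 2 − 3 − 7 − 6 − 10 − 8 − 8)/10 = -4.9000
Numerator Σ_{t=1}^{9}(z_t−z̄)(z_{t+1}−z̄) = 62.9900
Denominator Σ(z_t−z̄)² = 96.9000
r_1 = 62.9900 / 96.9000 = 0.650

0.650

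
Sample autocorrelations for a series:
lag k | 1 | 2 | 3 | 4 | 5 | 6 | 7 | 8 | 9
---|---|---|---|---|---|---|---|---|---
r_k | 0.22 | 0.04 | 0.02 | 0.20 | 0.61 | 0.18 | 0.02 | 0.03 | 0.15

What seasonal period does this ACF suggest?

5

The largest autocorrelation is r_5 = 0.61; the remaining lags stay at or below 0.22. The elevated value at lag 1 (0.22), dropping to 0.04 at lag 2, reflects decaying short-term dependence rather than seasonality.
The dominant spike at lag 5 indicates a seasonal period of 5.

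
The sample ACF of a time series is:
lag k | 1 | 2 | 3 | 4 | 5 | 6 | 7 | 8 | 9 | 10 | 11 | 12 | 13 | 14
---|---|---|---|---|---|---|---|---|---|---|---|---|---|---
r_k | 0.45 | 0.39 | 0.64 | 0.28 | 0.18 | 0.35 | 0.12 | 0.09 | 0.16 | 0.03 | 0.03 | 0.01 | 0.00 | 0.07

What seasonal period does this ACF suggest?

The largest autocorrelation is r_3 = 0.64; the remaining lags stay at or below 0.45. The elevated value at lag 1 (0.45), dropping to 0.39 at lag 2, reflects decaying short-term dependence rather than seasonality.
The dominant spike at lag 3 indicates a seasonal period of 3.

3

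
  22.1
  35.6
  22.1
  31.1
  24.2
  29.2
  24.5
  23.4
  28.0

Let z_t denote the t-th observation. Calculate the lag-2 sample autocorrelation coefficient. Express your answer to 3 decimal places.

Mean z̄ = (22.1 + 35.6 + 22.1 + 31.1 + 24.2 + 29.2 + 24.5 + 23.4 + 28.0)/9 = 26.6889
Σ(z_t−z̄)(z_{t+2}−z̄) = (21.0579) + (39.3079) + (11.4212) + (11.0768) + (5.4479) + (-8.2588) + (-2.8699) = 77.1831
Denominator Σ(z_t−z̄)² = 170.8089
r_2 = 77.1831 / 170.8089 = 0.452

0.452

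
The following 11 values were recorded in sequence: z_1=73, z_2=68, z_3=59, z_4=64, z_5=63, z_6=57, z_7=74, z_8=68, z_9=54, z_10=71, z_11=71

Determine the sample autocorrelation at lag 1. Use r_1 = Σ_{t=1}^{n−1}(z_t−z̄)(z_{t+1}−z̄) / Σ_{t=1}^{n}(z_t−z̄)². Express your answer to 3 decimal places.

Mean z̄ = (73 + 68 + 59 + 64 + 63 + 57 + 74 + 68 + 54 + 71 + 71)/11 = 65.6364
Numerator Σ_{t=1}^{10}(z_t−z̄)(z_{t+1}−z̄) = -73.9504
Denominator Σ(z_t−z̄)² = 456.5455
r_1 = -73.9504 / 456.5455 = -0.162

-0.162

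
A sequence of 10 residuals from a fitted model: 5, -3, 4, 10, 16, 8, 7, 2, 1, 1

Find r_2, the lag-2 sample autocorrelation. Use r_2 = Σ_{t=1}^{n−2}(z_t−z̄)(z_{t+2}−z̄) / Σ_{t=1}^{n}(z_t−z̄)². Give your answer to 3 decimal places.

-0.078

Mean z̄ = (5 − 3 + 4 + 10 + 16 + 8 + 7 + 2 + 1 + 1)/10 = 5.1000
Numerator Σ_{t=1}^{8}(z_t−z̄)(z_{t+2}−z̄) = -20.7200
Denominator Σ(z_t−z̄)² = 264.9000
r_2 = -20.7200 / 264.9000 = -0.078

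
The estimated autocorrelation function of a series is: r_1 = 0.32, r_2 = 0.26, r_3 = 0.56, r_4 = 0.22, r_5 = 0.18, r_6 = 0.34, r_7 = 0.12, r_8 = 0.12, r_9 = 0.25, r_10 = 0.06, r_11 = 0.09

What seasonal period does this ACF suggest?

The largest autocorrelation is r_3 = 0.56, with a weaker echo at lag 6 (0.34); the remaining lags stay at or below 0.32. The elevated value at lag 1 (0.32), dropping to 0.26 at lag 2, reflects decaying short-term dependence rather than seasonality.
The dominant spike at lag 3 indicates a seasonal period of 3.

3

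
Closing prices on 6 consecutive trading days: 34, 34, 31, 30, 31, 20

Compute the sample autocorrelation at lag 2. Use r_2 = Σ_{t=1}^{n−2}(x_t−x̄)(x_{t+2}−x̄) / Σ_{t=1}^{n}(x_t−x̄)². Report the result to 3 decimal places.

0.037

Mean x̄ = (34 + 34 + 31 + 30 + 31 + 20)/6 = 30.0000
Deviations from mean: 4.0000, 4.0000, 1.0000, 0.0000, 1.0000, -10.0000
Numerator Σ_{t=1}^{4}(x_t−x̄)(x_{t+2}−x̄) = 5.0000
Denominator Σ(x_t−x̄)² = 134.0000
r_2 = 5.0000 / 134.0000 = 0.037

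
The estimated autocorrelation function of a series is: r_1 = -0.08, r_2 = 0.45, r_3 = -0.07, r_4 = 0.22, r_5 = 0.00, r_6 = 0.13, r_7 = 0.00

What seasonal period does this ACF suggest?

2

The largest autocorrelation is r_2 = 0.45, with a weaker echo at lag 4 (0.22); the remaining lags stay at or below 0.13.
The dominant spike at lag 2 indicates a seasonal period of 2.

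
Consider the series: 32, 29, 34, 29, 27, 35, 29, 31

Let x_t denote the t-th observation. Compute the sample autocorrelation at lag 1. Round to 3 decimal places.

Mean x̄ = (32 + 29 + 34 + 29 + 27 + 35 + 29 + 31)/8 = 30.7500
Deviations from mean: 1.2500, -1.7500, 3.2500, -1.7500, -3.7500, 4.2500, -1.7500, 0.2500
Σ(x_t−x̄)(x_{t+1}−x̄) = (-2.1875) + (-5.6875) + (-5.6875) + (6.5625) + (-15.9375) + (-7.4375) + (-0.4375) = -30.8125
Denominator Σ(x_t−x̄)² = 53.5000
r_1 = -30.8125 / 53.5000 = -0.576

-0.576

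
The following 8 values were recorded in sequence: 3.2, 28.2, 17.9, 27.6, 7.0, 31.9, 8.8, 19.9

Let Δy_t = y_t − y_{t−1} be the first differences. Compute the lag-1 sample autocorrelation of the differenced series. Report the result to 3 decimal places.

-0.749

First differences Δy: 25.0, -10.3, 9.7, -20.6, 24.9, -23.1, 11.1
Mean of differences = 2.3857
Numerator Σ(Δy_t−Δȳ)(Δy_{t+1}−Δȳ) = -1861.1788
Denominator Σ(Δy_t−Δȳ)² = 2486.5286
r_1(Δy) = -1861.1788 / 2486.5286 = -0.749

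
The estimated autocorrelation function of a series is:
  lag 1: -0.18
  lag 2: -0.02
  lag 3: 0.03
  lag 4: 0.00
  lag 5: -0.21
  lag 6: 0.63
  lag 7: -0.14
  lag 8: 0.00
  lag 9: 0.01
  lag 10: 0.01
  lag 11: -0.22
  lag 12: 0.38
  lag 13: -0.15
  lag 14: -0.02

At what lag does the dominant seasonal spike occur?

The largest autocorrelation is r_6 = 0.63, with a weaker echo at lag 12 (0.38); the remaining lags stay at or below 0.03.
The dominant spike at lag 6 indicates a seasonal period of 6.

6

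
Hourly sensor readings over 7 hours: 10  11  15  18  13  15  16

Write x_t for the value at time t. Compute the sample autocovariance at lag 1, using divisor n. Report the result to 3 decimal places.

Mean x̄ = (10 + 11 + 15 + 18 + 13 + 15 + 16)/7 = 14.0000
Σ_{t=1}^{6}(x_t−x̄)(x_{t+1}−x̄) = 10.0000
γ_1 = 10.0000 / 7 = 1.429

1.429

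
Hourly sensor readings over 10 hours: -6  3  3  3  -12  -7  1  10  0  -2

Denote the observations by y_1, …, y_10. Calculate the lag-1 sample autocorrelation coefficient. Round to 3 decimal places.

Mean ȳ = (-6 + 3 + 3 + 3 − 12 − 7 + 1 + 10 + 0 − 2)/10 = -0.7000
Numerator Σ_{t=1}^{9}(y_t−ȳ)(y_{t+1}−ȳ) = 51.2100
Denominator Σ(y_t−ȳ)² = 356.1000
r_1 = 51.2100 / 356.1000 = 0.144

0.144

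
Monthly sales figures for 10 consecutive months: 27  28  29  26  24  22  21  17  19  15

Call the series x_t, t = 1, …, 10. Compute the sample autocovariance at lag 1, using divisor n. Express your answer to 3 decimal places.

Mean x̄ = (27 + 28 + 29 + 26 + 24 + 22 + 21 + 17 + 19 + 15)/10 = 22.8000
Σ_{t=1}^{9}(x_t−x̄)(x_{t+1}−x̄) = 140.3600
γ_1 = 140.3600 / 10 = 14.036

14.036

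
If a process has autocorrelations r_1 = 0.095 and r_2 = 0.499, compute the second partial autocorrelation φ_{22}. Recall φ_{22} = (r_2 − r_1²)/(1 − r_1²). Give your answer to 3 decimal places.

0.494

φ_{22} = (r_2 − r_1²) / (1 − r_1²)
r_1² = (0.095)² = 0.009025
Numerator = 0.499 − 0.0090 = 0.4900; denominator = 1 − 0.0090 = 0.9910
φ_{22} = 0.4900 / 0.9910 = 0.494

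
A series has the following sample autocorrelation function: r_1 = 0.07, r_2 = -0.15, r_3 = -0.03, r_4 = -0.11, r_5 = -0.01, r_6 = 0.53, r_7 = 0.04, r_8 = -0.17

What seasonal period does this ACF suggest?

The largest autocorrelation is r_6 = 0.53; the remaining lags stay at or below 0.07.
The dominant spike at lag 6 indicates a seasonal period of 6.

6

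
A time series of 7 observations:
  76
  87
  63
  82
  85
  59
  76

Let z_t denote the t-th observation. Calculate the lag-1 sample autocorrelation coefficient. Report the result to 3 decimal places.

-0.465

Mean z̄ = (76 + 87 + 63 + 82 + 85 + 59 + 76)/7 = 75.4286
Deviations from mean: 0.5714, 11.5714, -12.4286, 6.5714, 9.5714, -16.4286, 0.5714
Numerator Σ_{t=1}^{6}(z_t−z̄)(z_{t+1}−z̄) = -322.6122
Denominator Σ(z_t−z̄)² = 693.7143
r_1 = -322.6122 / 693.7143 = -0.465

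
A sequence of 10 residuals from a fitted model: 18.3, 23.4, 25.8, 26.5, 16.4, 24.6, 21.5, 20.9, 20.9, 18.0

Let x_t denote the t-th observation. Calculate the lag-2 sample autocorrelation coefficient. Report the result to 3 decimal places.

-0.107

Mean x̄ = (18.3 + 23.4 + 25.8 + 26.5 + 16.4 + 24.6 + 21.5 + 20.9 + 20.9 + 18.0)/10 = 21.6300
Numerator Σ_{t=1}^{8}(x_t−x̄)(x_{t+2}−x̄) = -11.3548
Denominator Σ(x_t−x̄)² = 105.7610
r_2 = -11.3548 / 105.7610 = -0.107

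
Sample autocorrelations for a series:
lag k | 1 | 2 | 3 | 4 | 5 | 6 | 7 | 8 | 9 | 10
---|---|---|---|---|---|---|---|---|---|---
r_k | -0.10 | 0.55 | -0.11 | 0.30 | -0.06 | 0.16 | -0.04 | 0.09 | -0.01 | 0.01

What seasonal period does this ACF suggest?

The largest autocorrelation is r_2 = 0.55, with weaker echoes at lags 4 (0.30) and 6 (0.16); the remaining lags stay at or below 0.09.
The dominant spike at lag 2 indicates a seasonal period of 2.

2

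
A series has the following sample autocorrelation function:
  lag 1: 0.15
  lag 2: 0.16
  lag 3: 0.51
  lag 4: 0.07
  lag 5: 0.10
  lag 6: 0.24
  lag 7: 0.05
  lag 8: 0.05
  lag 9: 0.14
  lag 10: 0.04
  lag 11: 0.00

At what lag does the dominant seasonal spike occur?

3

The largest autocorrelation is r_3 = 0.51, with a weaker echo at lag 6 (0.24); the remaining lags stay at or below 0.16.
The dominant spike at lag 3 indicates a seasonal period of 3.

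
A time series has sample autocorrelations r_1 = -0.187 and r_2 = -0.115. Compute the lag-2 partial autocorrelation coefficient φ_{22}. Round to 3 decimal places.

-0.155

φ_{22} = (r_2 − r_1²) / (1 − r_1²)
r_1² = (-0.187)² = 0.034969
Numerator = -0.115 − 0.0350 = -0.1500; denominator = 1 − 0.0350 = 0.9650
φ_{22} = -0.1500 / 0.9650 = -0.155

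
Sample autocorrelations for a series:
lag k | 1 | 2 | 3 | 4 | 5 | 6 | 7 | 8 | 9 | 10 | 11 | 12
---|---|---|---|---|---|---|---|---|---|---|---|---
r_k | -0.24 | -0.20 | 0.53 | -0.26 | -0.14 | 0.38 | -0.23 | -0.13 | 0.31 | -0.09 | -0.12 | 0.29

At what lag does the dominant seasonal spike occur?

The largest autocorrelation is r_3 = 0.53, with weaker echoes at lags 6 (0.38), 9 (0.31) and 12 (0.29); the remaining lags stay at or below -0.09.
The dominant spike at lag 3 indicates a seasonal period of 3.

3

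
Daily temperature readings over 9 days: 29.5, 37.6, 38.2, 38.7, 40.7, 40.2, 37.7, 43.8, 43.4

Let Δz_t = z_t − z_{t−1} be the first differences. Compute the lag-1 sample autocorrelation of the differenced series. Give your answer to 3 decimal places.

-0.279

First differences Δz: 8.1, 0.6, 0.5, 2.0, -0.5, -2.5, 6.1, -0.4
Mean of differences = 1.7375
Numerator Σ(Δz_t−Δz̄)(Δz_{t+1}−Δz̄) = -25.0714
Denominator Σ(Δz_t−Δz̄)² = 89.9388
r_1(Δz) = -25.0714 / 89.9388 = -0.279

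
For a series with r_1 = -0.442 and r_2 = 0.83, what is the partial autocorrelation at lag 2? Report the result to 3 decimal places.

φ_{22} = (r_2 − r_1²) / (1 − r_1²)
r_1² = (-0.442)² = 0.195364
Numerator = 0.83 − 0.1954 = 0.6346; denominator = 1 − 0.1954 = 0.8046
φ_{22} = 0.6346 / 0.8046 = 0.789

0.789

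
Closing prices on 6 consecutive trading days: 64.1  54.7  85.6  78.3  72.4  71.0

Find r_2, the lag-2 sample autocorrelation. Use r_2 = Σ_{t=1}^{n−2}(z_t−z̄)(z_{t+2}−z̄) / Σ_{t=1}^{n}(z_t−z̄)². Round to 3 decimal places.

-0.343

Mean z̄ = (64.1 + 54.7 + 85.6 + 78.3 + 72.4 + 71.0)/6 = 71.0167
Numerator Σ_{t=1}^{4}(z_t−z̄)(z_{t+2}−z̄) = -199.6556
Denominator Σ(z_t−z̄)² = 581.7083
r_2 = -199.6556 / 581.7083 = -0.343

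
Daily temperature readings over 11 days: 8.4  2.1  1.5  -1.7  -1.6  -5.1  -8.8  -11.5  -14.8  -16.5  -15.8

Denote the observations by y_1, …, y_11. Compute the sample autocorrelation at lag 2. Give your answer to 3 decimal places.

Mean ȳ = (8.4 + 2.1 + 1.5 − 1.7 − 1.6 − 5.1 − 8.8 − 11.5 − 14.8 − 16.5 − 15.8)/11 = -5.8000
Numerator Σ_{t=1}^{9}(y_t−ȳ)(y_{t+2}−ȳ) = 330.9800
Denominator Σ(y_t−ȳ)² = 689.2600
r_2 = 330.9800 / 689.2600 = 0.480

0.480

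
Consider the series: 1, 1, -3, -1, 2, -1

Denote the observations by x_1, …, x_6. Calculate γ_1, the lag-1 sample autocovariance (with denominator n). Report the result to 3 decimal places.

-0.532

Mean x̄ = (1 + 1 − 3 − 1 + 2 − 1)/6 = -0.1667
Σ_{t=1}^{5}(x_t−x̄)(x_{t+1}−x̄) = -3.1944
γ_1 = -3.1944 / 6 = -0.532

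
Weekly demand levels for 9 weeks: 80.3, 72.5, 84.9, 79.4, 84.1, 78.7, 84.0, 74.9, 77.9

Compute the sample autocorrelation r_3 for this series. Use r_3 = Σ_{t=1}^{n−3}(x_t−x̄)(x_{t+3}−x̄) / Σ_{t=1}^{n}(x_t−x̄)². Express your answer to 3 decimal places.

Mean x̄ = (80.3 + 72.5 + 84.9 + 79.4 + 84.1 + 78.7 + 84.0 + 74.9 + 77.9)/9 = 79.6333
Σ(x_t−x̄)(x_{t+3}−x̄) = (-0.1556) + (-31.8622) + (-4.9156) + (-1.0189) + (-21.1422) + (1.6178) = -57.4767
Denominator Σ(x_t−x̄)² = 144.4200
r_3 = -57.4767 / 144.4200 = -0.398

-0.398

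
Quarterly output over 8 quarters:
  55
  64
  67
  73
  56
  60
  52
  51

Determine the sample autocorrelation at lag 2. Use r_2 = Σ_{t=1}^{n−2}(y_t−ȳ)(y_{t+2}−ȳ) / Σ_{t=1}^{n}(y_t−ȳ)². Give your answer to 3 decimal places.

Mean ȳ = (55 + 64 + 67 + 73 + 56 + 60 + 52 + 51)/8 = 59.7500
Deviations from mean: -4.7500, 4.2500, 7.2500, 13.2500, -3.7500, 0.2500, -7.7500, -8.7500
Σ(y_t−ȳ)(y_{t+2}−ȳ) = (-34.4375) + (56.3125) + (-27.1875) + (3.3125) + (29.0625) + (-2.1875) = 24.8750
Denominator Σ(y_t−ȳ)² = 419.5000
r_2 = 24.8750 / 419.5000 = 0.059

0.059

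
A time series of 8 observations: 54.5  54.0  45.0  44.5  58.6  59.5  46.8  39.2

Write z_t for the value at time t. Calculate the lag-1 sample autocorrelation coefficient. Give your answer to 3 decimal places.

Mean z̄ = (54.5 + 54.0 + 45.0 + 44.5 + 58.6 + 59.5 + 46.8 + 39.2)/8 = 50.2625
Deviations from mean: 4.2375, 3.7375, -5.2625, -5.7625, 8.3375, 9.2375, -3.4625, -11.0625
Numerator Σ_{t=1}^{7}(z_t−z̄)(z_{t+1}−z̄) = 61.7861
Denominator Σ(z_t−z̄)² = 382.0388
r_1 = 61.7861 / 382.0388 = 0.162

0.162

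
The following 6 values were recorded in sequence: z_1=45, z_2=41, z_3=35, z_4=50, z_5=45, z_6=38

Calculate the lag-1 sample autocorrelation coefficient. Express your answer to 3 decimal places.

-0.279

Mean z̄ = (45 + 41 + 35 + 50 + 45 + 38)/6 = 42.3333
Deviations from mean: 2.6667, -1.3333, -7.3333, 7.6667, 2.6667, -4.3333
Σ(z_t−z̄)(z_{t+1}−z̄) = (-3.5556) + (9.7778) + (-56.2222) + (20.4444) + (-11.5556) = -41.1111
Denominator Σ(z_t−z̄)² = 147.3333
r_1 = -41.1111 / 147.3333 = -0.279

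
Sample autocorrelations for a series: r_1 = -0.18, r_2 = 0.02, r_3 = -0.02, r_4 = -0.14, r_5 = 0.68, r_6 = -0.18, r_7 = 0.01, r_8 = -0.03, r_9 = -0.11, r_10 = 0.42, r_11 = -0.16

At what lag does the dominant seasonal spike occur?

5

The largest autocorrelation is r_5 = 0.68, with a weaker echo at lag 10 (0.42); the remaining lags stay at or below 0.02.
The dominant spike at lag 5 indicates a seasonal period of 5.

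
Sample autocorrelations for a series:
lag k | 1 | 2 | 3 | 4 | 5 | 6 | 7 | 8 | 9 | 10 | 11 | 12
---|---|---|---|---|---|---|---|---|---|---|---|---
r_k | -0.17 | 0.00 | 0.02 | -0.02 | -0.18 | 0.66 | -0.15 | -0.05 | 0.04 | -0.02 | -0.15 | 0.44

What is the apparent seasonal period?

The largest autocorrelation is r_6 = 0.66, with a weaker echo at lag 12 (0.44); the remaining lags stay at or below 0.04.
The dominant spike at lag 6 indicates a seasonal period of 6.

6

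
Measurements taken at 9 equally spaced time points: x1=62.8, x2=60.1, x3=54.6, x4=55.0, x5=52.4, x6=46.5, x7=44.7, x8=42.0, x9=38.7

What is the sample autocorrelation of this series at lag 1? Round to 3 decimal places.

0.641

Mean x̄ = (62.8 + 60.1 + 54.6 + 55.0 + 52.4 + 46.5 + 44.7 + 42.0 + 38.7)/9 = 50.7556
Numerator Σ_{t=1}^{8}(x_t−x̄)(x_{t+1}−x̄) = 349.1147
Denominator Σ(x_t−x̄)² = 544.6622
r_1 = 349.1147 / 544.6622 = 0.641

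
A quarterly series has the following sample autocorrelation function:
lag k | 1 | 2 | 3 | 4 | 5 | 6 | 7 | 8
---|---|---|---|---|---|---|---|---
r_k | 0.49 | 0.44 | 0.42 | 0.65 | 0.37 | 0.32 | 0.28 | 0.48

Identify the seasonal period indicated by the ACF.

The largest autocorrelation is r_4 = 0.65; the remaining lags stay at or below 0.49. The elevated value at lag 1 (0.49), dropping to 0.44 at lag 2, reflects decaying short-term dependence rather than seasonality.
The dominant spike at lag 4 indicates a seasonal period of 4.

4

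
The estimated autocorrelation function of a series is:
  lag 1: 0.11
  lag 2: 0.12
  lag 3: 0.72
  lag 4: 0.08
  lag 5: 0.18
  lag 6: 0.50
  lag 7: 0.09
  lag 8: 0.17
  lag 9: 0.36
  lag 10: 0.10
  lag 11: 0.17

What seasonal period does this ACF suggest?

The largest autocorrelation is r_3 = 0.72, with weaker echoes at lags 6 (0.50) and 9 (0.36); the remaining lags stay at or below 0.18.
The dominant spike at lag 3 indicates a seasonal period of 3.

3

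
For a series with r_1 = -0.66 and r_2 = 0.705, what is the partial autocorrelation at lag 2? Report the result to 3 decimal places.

φ_{22} = (r_2 − r_1²) / (1 − r_1²)
r_1² = (-0.66)² = 0.4356
Numerator = 0.705 − 0.4356 = 0.2694; denominator = 1 − 0.4356 = 0.5644
φ_{22} = 0.2694 / 0.5644 = 0.477

0.477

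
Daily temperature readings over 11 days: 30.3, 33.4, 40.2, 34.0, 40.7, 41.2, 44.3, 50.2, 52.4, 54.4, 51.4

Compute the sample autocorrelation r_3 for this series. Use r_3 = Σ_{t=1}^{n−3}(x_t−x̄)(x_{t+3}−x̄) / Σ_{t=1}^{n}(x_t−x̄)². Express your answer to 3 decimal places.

0.247

Mean x̄ = (30.3 + 33.4 + 40.2 + 34.0 + 40.7 + 41.2 + 44.3 + 50.2 + 52.4 + 54.4 + 51.4)/11 = 42.9545
Numerator Σ_{t=1}^{8}(x_t−x̄)(x_{t+3}−x̄) = 171.3247
Denominator Σ(x_t−x̄)² = 693.2073
r_3 = 171.3247 / 693.2073 = 0.247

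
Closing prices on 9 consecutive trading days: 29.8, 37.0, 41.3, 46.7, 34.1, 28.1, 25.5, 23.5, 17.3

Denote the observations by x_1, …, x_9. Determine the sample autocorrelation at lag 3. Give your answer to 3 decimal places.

Mean x̄ = (29.8 + 37.0 + 41.3 + 46.7 + 34.1 + 28.1 + 25.5 + 23.5 + 17.3)/9 = 31.4778
Numerator Σ_{t=1}^{6}(x_t−x̄)(x_{t+3}−x̄) = -108.2615
Denominator Σ(x_t−x̄)² = 680.1756
r_3 = -108.2615 / 680.1756 = -0.159

-0.159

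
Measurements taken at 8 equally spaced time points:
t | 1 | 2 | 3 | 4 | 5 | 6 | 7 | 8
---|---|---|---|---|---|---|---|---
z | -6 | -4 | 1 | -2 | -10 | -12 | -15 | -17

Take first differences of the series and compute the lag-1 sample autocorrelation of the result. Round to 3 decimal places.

0.268

First differences Δz: 2, 5, -3, -8, -2, -3, -2
Mean of differences = -1.5714
Numerator Σ(Δz_t−Δz̄)(Δz_{t+1}−Δz̄) = 27.2449
Denominator Σ(Δz_t−Δz̄)² = 101.7143
r_1(Δz) = 27.2449 / 101.7143 = 0.268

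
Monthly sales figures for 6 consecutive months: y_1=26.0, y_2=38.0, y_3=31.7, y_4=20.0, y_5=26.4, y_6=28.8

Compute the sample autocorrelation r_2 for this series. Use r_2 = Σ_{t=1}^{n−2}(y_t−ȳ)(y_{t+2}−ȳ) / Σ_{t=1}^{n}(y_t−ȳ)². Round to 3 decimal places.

-0.535

Mean ȳ = (26.0 + 38.0 + 31.7 + 20.0 + 26.4 + 28.8)/6 = 28.4833
Numerator Σ_{t=1}^{4}(y_t−ȳ)(y_{t+2}−ȳ) = -98.1089
Denominator Σ(y_t−ȳ)² = 183.4883
r_2 = -98.1089 / 183.4883 = -0.535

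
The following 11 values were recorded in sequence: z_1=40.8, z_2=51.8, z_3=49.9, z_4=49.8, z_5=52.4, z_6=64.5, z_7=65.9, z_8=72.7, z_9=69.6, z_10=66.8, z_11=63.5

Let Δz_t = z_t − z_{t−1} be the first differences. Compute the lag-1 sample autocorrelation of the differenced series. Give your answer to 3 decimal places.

First differences Δz: 11.0, -1.9, -0.1, 2.6, 12.1, 1.4, 6.8, -3.1, -2.8, -3.3
Mean of differences = 2.2700
Numerator Σ(Δz_t−Δz̄)(Δz_{t+1}−Δz̄) = -5.4129
Denominator Σ(Δz_t−Δz̄)² = 302.8010
r_1(Δz) = -5.4129 / 302.8010 = -0.018

-0.018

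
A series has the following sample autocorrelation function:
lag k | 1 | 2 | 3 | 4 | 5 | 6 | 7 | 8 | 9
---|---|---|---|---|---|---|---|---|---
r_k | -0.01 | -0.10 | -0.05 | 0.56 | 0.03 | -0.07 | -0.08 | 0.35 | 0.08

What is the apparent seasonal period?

4

The largest autocorrelation is r_4 = 0.56, with a weaker echo at lag 8 (0.35); the remaining lags stay at or below 0.08.
The dominant spike at lag 4 indicates a seasonal period of 4.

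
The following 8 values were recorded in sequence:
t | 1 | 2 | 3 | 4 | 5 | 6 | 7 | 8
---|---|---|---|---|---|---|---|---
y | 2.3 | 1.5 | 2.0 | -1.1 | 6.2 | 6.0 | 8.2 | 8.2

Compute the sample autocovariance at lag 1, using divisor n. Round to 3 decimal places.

Mean ȳ = (2.3 + 1.5 + 2.0 − 1.1 + 6.2 + 6.0 + 8.2 + 8.2)/8 = 4.1625
Σ_{t=1}^{7}(y_t−ȳ)(y_{t+1}−ȳ) = 38.8386
γ_1 = 38.8386 / 8 = 4.855

4.855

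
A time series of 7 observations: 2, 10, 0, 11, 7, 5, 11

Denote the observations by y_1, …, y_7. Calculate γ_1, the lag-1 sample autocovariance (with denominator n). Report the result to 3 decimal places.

Mean ȳ = (2 + 10 + 0 + 11 + 7 + 5 + 11)/7 = 6.5714
Σ_{t=1}^{6}(y_t−ȳ)(y_{t+1}−ȳ) = -73.0408
γ_1 = -73.0408 / 7 = -10.434

-10.434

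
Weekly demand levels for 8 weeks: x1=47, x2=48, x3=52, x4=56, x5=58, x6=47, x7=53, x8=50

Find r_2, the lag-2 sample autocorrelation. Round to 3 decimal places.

-0.147

Mean x̄ = (47 + 48 + 52 + 56 + 58 + 47 + 53 + 50)/8 = 51.3750
Σ(x_t−x̄)(x_{t+2}−x̄) = (-2.7344) + (-15.6094) + (4.1406) + (-20.2344) + (10.7656) + (6.0156) = -17.6563
Denominator Σ(x_t−x̄)² = 119.8750
r_2 = -17.6563 / 119.8750 = -0.147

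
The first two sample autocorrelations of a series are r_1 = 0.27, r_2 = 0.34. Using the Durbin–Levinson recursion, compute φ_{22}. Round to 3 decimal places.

0.288

φ_{22} = (r_2 − r_1²) / (1 − r_1²)
r_1² = (0.27)² = 0.0729
Numerator = 0.34 − 0.0729 = 0.2671; denominator = 1 − 0.0729 = 0.9271
φ_{22} = 0.2671 / 0.9271 = 0.288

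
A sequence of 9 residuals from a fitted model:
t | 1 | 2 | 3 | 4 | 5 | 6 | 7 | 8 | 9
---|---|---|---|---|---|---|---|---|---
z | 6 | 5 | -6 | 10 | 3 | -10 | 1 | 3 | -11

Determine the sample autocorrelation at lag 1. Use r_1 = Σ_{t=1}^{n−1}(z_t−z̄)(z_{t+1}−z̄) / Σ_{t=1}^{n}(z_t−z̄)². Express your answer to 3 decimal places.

-0.230

Mean z̄ = (6 + 5 − 6 + 10 + 3 − 10 + 1 + 3 − 11)/9 = 0.1111
Numerator Σ_{t=1}^{8}(z_t−z̄)(z_{t+1}−z̄) = -100.6790
Denominator Σ(z_t−z̄)² = 436.8889
r_1 = -100.6790 / 436.8889 = -0.230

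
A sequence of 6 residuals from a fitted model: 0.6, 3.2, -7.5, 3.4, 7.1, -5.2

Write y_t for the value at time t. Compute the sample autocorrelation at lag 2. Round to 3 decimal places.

-0.409

Mean ȳ = (0.6 + 3.2 − 7.5 + 3.4 + 7.1 − 5.2)/6 = 0.2667
Deviations from mean: 0.3333, 2.9333, -7.7667, 3.1333, 6.8333, -5.4667
Σ(y_t−ȳ)(y_{t+2}−ȳ) = (-2.5889) + (9.1911) + (-53.0722) + (-17.1289) = -63.5989
Denominator Σ(y_t−ȳ)² = 155.4333
r_2 = -63.5989 / 155.4333 = -0.409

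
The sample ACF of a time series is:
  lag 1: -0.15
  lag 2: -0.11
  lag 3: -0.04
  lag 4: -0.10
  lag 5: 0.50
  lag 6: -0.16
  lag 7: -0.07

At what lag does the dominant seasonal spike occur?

The largest autocorrelation is r_5 = 0.50; the remaining lags stay at or below -0.04.
The dominant spike at lag 5 indicates a seasonal period of 5.

5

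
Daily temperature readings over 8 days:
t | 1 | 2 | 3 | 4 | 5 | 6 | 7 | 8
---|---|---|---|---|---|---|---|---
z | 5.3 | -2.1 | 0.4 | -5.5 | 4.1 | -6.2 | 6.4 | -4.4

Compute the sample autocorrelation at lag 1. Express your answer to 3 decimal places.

Mean z̄ = (5.3 − 2.1 + 0.4 − 5.5 + 4.1 − 6.2 + 6.4 − 4.4)/8 = -0.2500
Deviations from mean: 5.5500, -1.8500, 0.6500, -5.2500, 4.3500, -5.9500, 6.6500, -4.1500
Σ(z_t−z̄)(z_{t+1}−z̄) = (-10.2675) + (-1.2025) + (-3.4125) + (-22.8375) + (-25.8825) + (-39.5675) + (-27.5975) = -130.7675
Denominator Σ(z_t−z̄)² = 177.9800
r_1 = -130.7675 / 177.9800 = -0.735

-0.735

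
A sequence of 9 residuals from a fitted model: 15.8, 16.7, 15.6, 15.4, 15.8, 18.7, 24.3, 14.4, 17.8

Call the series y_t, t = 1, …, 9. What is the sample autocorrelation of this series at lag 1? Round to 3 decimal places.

Mean ȳ = (15.8 + 16.7 + 15.6 + 15.4 + 15.8 + 18.7 + 24.3 + 14.4 + 17.8)/9 = 17.1667
Numerator Σ_{t=1}^{8}(y_t−ȳ)(y_{t+1}−ȳ) = -6.0944
Denominator Σ(y_t−ȳ)² = 70.8200
r_1 = -6.0944 / 70.8200 = -0.086

-0.086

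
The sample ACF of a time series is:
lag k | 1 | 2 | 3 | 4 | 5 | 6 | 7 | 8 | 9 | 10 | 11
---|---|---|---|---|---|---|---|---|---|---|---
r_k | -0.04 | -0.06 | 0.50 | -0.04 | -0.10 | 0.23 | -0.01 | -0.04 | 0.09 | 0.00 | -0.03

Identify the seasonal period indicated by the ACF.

3

The largest autocorrelation is r_3 = 0.50, with a weaker echo at lag 6 (0.23); the remaining lags stay at or below 0.09.
The dominant spike at lag 3 indicates a seasonal period of 3.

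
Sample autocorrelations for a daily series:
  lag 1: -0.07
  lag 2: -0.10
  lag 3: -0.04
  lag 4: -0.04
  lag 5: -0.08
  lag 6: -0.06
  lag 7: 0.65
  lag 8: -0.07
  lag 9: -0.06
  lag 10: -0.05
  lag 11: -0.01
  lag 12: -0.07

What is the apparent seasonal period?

7

The largest autocorrelation is r_7 = 0.65; the remaining lags stay at or below -0.01.
The dominant spike at lag 7 indicates a seasonal period of 7.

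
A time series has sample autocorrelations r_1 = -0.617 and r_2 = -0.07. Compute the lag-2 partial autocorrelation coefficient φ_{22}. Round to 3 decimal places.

φ_{22} = (r_2 − r_1²) / (1 − r_1²)
r_1² = (-0.617)² = 0.380689
Numerator = -0.07 − 0.3807 = -0.4507; denominator = 1 − 0.3807 = 0.6193
φ_{22} = -0.4507 / 0.6193 = -0.728

-0.728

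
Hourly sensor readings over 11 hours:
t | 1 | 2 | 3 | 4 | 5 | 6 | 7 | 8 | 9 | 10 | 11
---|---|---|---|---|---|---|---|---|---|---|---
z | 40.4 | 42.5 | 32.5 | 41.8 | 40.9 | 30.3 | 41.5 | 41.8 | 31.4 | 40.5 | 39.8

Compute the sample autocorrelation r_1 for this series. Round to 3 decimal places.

-0.453

Mean z̄ = (40.4 + 42.5 + 32.5 + 41.8 + 40.9 + 30.3 + 41.5 + 41.8 + 31.4 + 40.5 + 39.8)/11 = 38.4909
Numerator Σ_{t=1}^{10}(z_t−z̄)(z_{t+1}−z̄) = -97.7201
Denominator Σ(z_t−z̄)² = 215.4891
r_1 = -97.7201 / 215.4891 = -0.453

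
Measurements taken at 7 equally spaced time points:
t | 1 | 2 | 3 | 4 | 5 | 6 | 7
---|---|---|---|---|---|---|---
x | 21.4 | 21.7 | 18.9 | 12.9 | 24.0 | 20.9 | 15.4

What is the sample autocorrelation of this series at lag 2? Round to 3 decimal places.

Mean x̄ = (21.4 + 21.7 + 18.9 + 12.9 + 24.0 + 20.9 + 15.4)/7 = 19.3143
Deviations from mean: 2.0857, 2.3857, -0.4143, -6.4143, 4.6857, 1.5857, -3.9143
Numerator Σ_{t=1}^{5}(x_t−x̄)(x_{t+2}−x̄) = -46.6204
Denominator Σ(x_t−x̄)² = 91.1486
r_2 = -46.6204 / 91.1486 = -0.511

-0.511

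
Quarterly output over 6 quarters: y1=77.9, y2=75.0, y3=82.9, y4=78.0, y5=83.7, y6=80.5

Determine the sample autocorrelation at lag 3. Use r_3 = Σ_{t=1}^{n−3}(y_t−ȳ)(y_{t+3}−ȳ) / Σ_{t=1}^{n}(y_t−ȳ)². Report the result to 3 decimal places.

Mean ȳ = (77.9 + 75.0 + 82.9 + 78.0 + 83.7 + 80.5)/6 = 79.6667
Deviations from mean: -1.7667, -4.6667, 3.2333, -1.6667, 4.0333, 0.8333
Numerator Σ_{t=1}^{3}(y_t−ȳ)(y_{t+3}−ȳ) = -13.1833
Denominator Σ(y_t−ȳ)² = 55.0933
r_3 = -13.1833 / 55.0933 = -0.239

-0.239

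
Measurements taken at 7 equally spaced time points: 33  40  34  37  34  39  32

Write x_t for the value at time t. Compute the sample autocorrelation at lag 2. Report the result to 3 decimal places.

Mean x̄ = (33 + 40 + 34 + 37 + 34 + 39 + 32)/7 = 35.5714
Deviations from mean: -2.5714, 4.4286, -1.5714, 1.4286, -1.5714, 3.4286, -3.5714
Σ(x_t−x̄)(x_{t+2}−x̄) = (4.0408) + (6.3265) + (2.4694) + (4.8980) + (5.6122) = 23.3469
Denominator Σ(x_t−x̄)² = 57.7143
r_2 = 23.3469 / 57.7143 = 0.405

0.405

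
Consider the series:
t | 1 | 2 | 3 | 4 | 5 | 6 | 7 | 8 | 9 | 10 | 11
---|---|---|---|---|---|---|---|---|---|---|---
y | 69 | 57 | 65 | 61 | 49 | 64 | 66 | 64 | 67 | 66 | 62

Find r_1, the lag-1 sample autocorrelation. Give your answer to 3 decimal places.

-0.068

Mean ȳ = (69 + 57 + 65 + 61 + 49 + 64 + 66 + 64 + 67 + 66 + 62)/11 = 62.7273
Numerator Σ_{t=1}^{10}(y_t−ȳ)(y_{t+1}−ȳ) = -21.2562
Denominator Σ(y_t−ȳ)² = 312.1818
r_1 = -21.2562 / 312.1818 = -0.068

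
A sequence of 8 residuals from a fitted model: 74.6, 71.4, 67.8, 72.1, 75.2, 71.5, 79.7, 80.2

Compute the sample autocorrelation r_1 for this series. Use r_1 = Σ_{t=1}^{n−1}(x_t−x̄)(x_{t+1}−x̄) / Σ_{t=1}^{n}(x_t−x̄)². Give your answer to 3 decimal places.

0.333

Mean x̄ = (74.6 + 71.4 + 67.8 + 72.1 + 75.2 + 71.5 + 79.7 + 80.2)/8 = 74.0625
Deviations from mean: 0.5375, -2.6625, -6.2625, -1.9625, 1.1375, -2.5625, 5.6375, 6.1375
Σ(x_t−x̄)(x_{t+1}−x̄) = (-1.4311) + (16.6739) + (12.2902) + (-2.2323) + (-2.9148) + (-14.4461) + (34.6002) = 42.5398
Denominator Σ(x_t−x̄)² = 127.7588
r_1 = 42.5398 / 127.7588 = 0.333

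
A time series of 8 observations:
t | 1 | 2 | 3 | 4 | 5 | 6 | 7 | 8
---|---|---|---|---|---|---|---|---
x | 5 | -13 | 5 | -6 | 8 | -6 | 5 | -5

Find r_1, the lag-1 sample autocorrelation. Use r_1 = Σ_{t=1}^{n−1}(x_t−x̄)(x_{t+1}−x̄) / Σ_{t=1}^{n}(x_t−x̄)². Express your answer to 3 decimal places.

-0.797

Mean x̄ = (5 − 13 + 5 − 6 + 8 − 6 + 5 − 5)/8 = -0.8750
Numerator Σ_{t=1}^{7}(x_t−x̄)(x_{t+1}−x̄) = -317.8906
Denominator Σ(x_t−x̄)² = 398.8750
r_1 = -317.8906 / 398.8750 = -0.797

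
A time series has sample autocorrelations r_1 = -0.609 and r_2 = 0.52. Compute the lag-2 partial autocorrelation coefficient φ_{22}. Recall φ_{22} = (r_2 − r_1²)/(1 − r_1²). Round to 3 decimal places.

φ_{22} = (r_2 − r_1²) / (1 − r_1²)
r_1² = (-0.609)² = 0.370881
Numerator = 0.52 − 0.3709 = 0.1491; denominator = 1 − 0.3709 = 0.6291
φ_{22} = 0.1491 / 0.6291 = 0.237

0.237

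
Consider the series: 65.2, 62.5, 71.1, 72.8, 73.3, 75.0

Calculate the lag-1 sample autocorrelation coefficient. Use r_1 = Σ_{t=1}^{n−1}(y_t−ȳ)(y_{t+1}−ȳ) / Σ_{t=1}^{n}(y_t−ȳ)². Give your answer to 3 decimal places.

0.455

Mean ȳ = (65.2 + 62.5 + 71.1 + 72.8 + 73.3 + 75.0)/6 = 69.9833
Deviations from mean: -4.7833, -7.4833, 1.1167, 2.8167, 3.3167, 5.0167
Numerator Σ_{t=1}^{5}(y_t−ȳ)(y_{t+1}−ȳ) = 56.5647
Denominator Σ(y_t−ȳ)² = 124.2283
r_1 = 56.5647 / 124.2283 = 0.455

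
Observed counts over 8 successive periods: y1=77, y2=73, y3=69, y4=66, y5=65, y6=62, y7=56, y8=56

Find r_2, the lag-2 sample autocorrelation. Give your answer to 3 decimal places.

0.199

Mean ȳ = (77 + 73 + 69 + 66 + 65 + 62 + 56 + 56)/8 = 65.5000
Deviations from mean: 11.5000, 7.5000, 3.5000, 0.5000, -0.5000, -3.5000, -9.5000, -9.5000
Numerator Σ_{t=1}^{6}(y_t−ȳ)(y_{t+2}−ȳ) = 78.5000
Denominator Σ(y_t−ȳ)² = 394.0000
r_2 = 78.5000 / 394.0000 = 0.199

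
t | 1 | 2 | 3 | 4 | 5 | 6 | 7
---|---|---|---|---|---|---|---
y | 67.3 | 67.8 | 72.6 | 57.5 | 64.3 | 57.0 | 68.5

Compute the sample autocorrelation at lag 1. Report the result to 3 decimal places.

-0.228

Mean ȳ = (67.3 + 67.8 + 72.6 + 57.5 + 64.3 + 57.0 + 68.5)/7 = 65.0000
Deviations from mean: 2.3000, 2.8000, 7.6000, -7.5000, -0.7000, -8.0000, 3.5000
Σ(y_t−ȳ)(y_{t+1}−ȳ) = (6.4400) + (21.2800) + (-57.0000) + (5.2500) + (5.6000) + (-28.0000) = -46.4300
Denominator Σ(y_t−ȳ)² = 203.8800
r_1 = -46.4300 / 203.8800 = -0.228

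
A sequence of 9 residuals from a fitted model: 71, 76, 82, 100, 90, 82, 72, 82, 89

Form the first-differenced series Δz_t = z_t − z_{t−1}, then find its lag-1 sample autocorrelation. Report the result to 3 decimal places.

0.092

First differences Δz: 5, 6, 18, -10, -8, -10, 10, 7
Mean of differences = 2.2500
Numerator Σ(Δz_t−Δz̄)(Δz_{t+1}−Δz̄) = 69.4375
Denominator Σ(Δz_t−Δz̄)² = 757.5000
r_1(Δz) = 69.4375 / 757.5000 = 0.092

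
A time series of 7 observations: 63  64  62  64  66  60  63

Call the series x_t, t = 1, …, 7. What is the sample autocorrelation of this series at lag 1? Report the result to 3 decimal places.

Mean x̄ = (63 + 64 + 62 + 64 + 66 + 60 + 63)/7 = 63.1429
Deviations from mean: -0.1429, 0.8571, -1.1429, 0.8571, 2.8571, -3.1429, -0.1429
Σ(x_t−x̄)(x_{t+1}−x̄) = (-0.1224) + (-0.9796) + (-0.9796) + (2.4490) + (-8.9796) + (0.4490) = -8.1633
Denominator Σ(x_t−x̄)² = 20.8571
r_1 = -8.1633 / 20.8571 = -0.391

-0.391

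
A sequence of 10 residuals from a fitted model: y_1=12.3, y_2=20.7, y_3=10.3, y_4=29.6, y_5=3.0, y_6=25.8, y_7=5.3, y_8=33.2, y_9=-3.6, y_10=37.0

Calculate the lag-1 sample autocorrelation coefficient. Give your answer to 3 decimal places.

-0.842

Mean ȳ = (12.3 + 20.7 + 10.3 + 29.6 + 3.0 + 25.8 + 5.3 + 33.2 − 3.6 + 37.0)/10 = 17.3600
Numerator Σ_{t=1}^{9}(y_t−ȳ)(y_{t+1}−ȳ) = -1460.3376
Denominator Σ(y_t−ȳ)² = 1735.2640
r_1 = -1460.3376 / 1735.2640 = -0.842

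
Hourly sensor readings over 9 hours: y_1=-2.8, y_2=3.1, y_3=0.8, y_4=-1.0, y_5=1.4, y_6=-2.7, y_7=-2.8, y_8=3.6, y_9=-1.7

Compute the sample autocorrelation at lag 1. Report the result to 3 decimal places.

Mean ȳ = (-2.8 + 3.1 + 0.8 − 1.0 + 1.4 − 2.7 − 2.8 + 3.6 − 1.7)/9 = -0.2333
Numerator Σ_{t=1}^{8}(y_t−ȳ)(y_{t+1}−ȳ) = -20.3144
Denominator Σ(y_t−ȳ)² = 51.5400
r_1 = -20.3144 / 51.5400 = -0.394

-0.394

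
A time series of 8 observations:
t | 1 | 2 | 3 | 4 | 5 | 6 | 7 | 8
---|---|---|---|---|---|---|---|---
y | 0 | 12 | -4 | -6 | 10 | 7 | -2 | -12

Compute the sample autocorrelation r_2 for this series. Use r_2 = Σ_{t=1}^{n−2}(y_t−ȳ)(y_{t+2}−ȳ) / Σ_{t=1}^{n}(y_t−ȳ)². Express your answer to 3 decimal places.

Mean ȳ = (0 + 12 − 4 − 6 + 10 + 7 − 2 − 12)/8 = 0.6250
Σ(y_t−ȳ)(y_{t+2}−ȳ) = (2.8906) + (-75.3594) + (-43.3594) + (-42.2344) + (-24.6094) + (-80.4844) = -263.1563
Denominator Σ(y_t−ȳ)² = 489.8750
r_2 = -263.1563 / 489.8750 = -0.537

-0.537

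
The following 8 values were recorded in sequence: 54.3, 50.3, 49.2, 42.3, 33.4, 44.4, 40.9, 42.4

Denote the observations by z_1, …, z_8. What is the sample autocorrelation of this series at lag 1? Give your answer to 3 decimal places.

0.364

Mean z̄ = (54.3 + 50.3 + 49.2 + 42.3 + 33.4 + 44.4 + 40.9 + 42.4)/8 = 44.6500
Σ(z_t−z̄)(z_{t+1}−z̄) = (54.5225) + (25.7075) + (-10.6925) + (26.4375) + (2.8125) + (0.9375) + (8.4375) = 108.1625
Denominator Σ(z_t−z̄)² = 297.0200
r_1 = 108.1625 / 297.0200 = 0.364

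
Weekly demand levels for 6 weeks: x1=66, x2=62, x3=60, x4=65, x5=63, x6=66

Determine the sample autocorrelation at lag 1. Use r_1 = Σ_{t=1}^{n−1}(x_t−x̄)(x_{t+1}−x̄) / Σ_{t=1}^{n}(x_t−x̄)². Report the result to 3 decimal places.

Mean x̄ = (66 + 62 + 60 + 65 + 63 + 66)/6 = 63.6667
Σ(x_t−x̄)(x_{t+1}−x̄) = (-3.8889) + (6.1111) + (-4.8889) + (-0.8889) + (-1.5556) = -5.1111
Denominator Σ(x_t−x̄)² = 29.3333
r_1 = -5.1111 / 29.3333 = -0.174

-0.174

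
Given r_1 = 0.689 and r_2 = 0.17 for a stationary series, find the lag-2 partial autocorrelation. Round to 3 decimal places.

φ_{22} = (r_2 − r_1²) / (1 − r_1²)
r_1² = (0.689)² = 0.474721
Numerator = 0.17 − 0.4747 = -0.3047; denominator = 1 − 0.4747 = 0.5253
φ_{22} = -0.3047 / 0.5253 = -0.580

-0.580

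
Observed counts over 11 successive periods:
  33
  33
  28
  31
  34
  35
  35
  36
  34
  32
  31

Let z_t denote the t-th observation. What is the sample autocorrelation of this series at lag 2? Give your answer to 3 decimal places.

-0.072

Mean z̄ = (33 + 33 + 28 + 31 + 34 + 35 + 35 + 36 + 34 + 32 + 31)/11 = 32.9091
Numerator Σ_{t=1}^{9}(z_t−z̄)(z_{t+2}−z̄) = -3.8347
Denominator Σ(z_t−z̄)² = 52.9091
r_2 = -3.8347 / 52.9091 = -0.072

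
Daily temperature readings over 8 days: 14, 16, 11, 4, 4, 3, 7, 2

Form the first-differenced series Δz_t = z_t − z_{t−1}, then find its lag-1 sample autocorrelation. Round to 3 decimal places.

First differences Δz: 2, -5, -7, 0, -1, 4, -5
Mean of differences = -1.7143
Numerator Σ(Δz_t−Δz̄)(Δz_{t+1}−Δz̄) = -17.3673
Denominator Σ(Δz_t−Δz̄)² = 99.4286
r_1(Δz) = -17.3673 / 99.4286 = -0.175

-0.175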